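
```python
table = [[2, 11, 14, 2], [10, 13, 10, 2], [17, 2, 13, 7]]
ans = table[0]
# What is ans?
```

table has 3 rows. Row 0 is [2, 11, 14, 2].

[2, 11, 14, 2]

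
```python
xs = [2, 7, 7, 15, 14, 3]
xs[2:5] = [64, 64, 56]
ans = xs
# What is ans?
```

xs starts as [2, 7, 7, 15, 14, 3] (length 6). The slice xs[2:5] covers indices [2, 3, 4] with values [7, 15, 14]. Replacing that slice with [64, 64, 56] (same length) produces [2, 7, 64, 64, 56, 3].

[2, 7, 64, 64, 56, 3]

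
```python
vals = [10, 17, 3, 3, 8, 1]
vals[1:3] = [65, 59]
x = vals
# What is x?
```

vals starts as [10, 17, 3, 3, 8, 1] (length 6). The slice vals[1:3] covers indices [1, 2] with values [17, 3]. Replacing that slice with [65, 59] (same length) produces [10, 65, 59, 3, 8, 1].

[10, 65, 59, 3, 8, 1]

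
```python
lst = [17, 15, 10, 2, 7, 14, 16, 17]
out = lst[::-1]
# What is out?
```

lst has length 8. The slice lst[::-1] selects indices [7, 6, 5, 4, 3, 2, 1, 0] (7->17, 6->16, 5->14, 4->7, 3->2, 2->10, 1->15, 0->17), giving [17, 16, 14, 7, 2, 10, 15, 17].

[17, 16, 14, 7, 2, 10, 15, 17]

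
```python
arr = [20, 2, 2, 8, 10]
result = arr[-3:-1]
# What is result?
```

arr has length 5. The slice arr[-3:-1] selects indices [2, 3] (2->2, 3->8), giving [2, 8].

[2, 8]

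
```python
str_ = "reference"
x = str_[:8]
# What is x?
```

str_ has length 9. The slice str_[:8] selects indices [0, 1, 2, 3, 4, 5, 6, 7] (0->'r', 1->'e', 2->'f', 3->'e', 4->'r', 5->'e', 6->'n', 7->'c'), giving 'referenc'.

'referenc'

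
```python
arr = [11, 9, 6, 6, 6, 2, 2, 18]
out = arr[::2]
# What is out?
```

arr has length 8. The slice arr[::2] selects indices [0, 2, 4, 6] (0->11, 2->6, 4->6, 6->2), giving [11, 6, 6, 2].

[11, 6, 6, 2]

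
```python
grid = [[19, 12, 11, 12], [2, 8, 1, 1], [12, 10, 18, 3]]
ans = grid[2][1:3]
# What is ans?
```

grid[2] = [12, 10, 18, 3]. grid[2] has length 4. The slice grid[2][1:3] selects indices [1, 2] (1->10, 2->18), giving [10, 18].

[10, 18]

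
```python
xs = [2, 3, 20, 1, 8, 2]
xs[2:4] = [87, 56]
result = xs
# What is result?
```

xs starts as [2, 3, 20, 1, 8, 2] (length 6). The slice xs[2:4] covers indices [2, 3] with values [20, 1]. Replacing that slice with [87, 56] (same length) produces [2, 3, 87, 56, 8, 2].

[2, 3, 87, 56, 8, 2]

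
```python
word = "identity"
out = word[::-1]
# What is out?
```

word has length 8. The slice word[::-1] selects indices [7, 6, 5, 4, 3, 2, 1, 0] (7->'y', 6->'t', 5->'i', 4->'t', 3->'n', 2->'e', 1->'d', 0->'i'), giving 'ytitnedi'.

'ytitnedi'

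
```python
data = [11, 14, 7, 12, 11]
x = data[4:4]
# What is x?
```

data has length 5. The slice data[4:4] resolves to an empty index range, so the result is [].

[]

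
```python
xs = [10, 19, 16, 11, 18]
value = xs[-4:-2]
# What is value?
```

xs has length 5. The slice xs[-4:-2] selects indices [1, 2] (1->19, 2->16), giving [19, 16].

[19, 16]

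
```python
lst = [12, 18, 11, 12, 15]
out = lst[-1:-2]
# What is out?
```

lst has length 5. The slice lst[-1:-2] resolves to an empty index range, so the result is [].

[]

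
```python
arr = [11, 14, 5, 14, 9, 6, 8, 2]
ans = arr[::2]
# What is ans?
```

arr has length 8. The slice arr[::2] selects indices [0, 2, 4, 6] (0->11, 2->5, 4->9, 6->8), giving [11, 5, 9, 8].

[11, 5, 9, 8]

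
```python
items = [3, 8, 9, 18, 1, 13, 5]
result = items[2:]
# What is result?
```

items has length 7. The slice items[2:] selects indices [2, 3, 4, 5, 6] (2->9, 3->18, 4->1, 5->13, 6->5), giving [9, 18, 1, 13, 5].

[9, 18, 1, 13, 5]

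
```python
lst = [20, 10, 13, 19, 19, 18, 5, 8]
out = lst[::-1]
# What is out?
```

lst has length 8. The slice lst[::-1] selects indices [7, 6, 5, 4, 3, 2, 1, 0] (7->8, 6->5, 5->18, 4->19, 3->19, 2->13, 1->10, 0->20), giving [8, 5, 18, 19, 19, 13, 10, 20].

[8, 5, 18, 19, 19, 13, 10, 20]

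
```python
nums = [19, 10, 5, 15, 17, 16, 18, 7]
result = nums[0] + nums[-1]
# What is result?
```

nums has length 8. nums[0] = 19.
nums has length 8. Negative index -1 maps to positive index 8 + (-1) = 7. nums[7] = 7.
Sum: 19 + 7 = 26.

26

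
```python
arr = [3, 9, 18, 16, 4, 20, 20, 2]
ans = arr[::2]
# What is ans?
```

arr has length 8. The slice arr[::2] selects indices [0, 2, 4, 6] (0->3, 2->18, 4->4, 6->20), giving [3, 18, 4, 20].

[3, 18, 4, 20]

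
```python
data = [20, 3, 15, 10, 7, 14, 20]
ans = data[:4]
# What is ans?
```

data has length 7. The slice data[:4] selects indices [0, 1, 2, 3] (0->20, 1->3, 2->15, 3->10), giving [20, 3, 15, 10].

[20, 3, 15, 10]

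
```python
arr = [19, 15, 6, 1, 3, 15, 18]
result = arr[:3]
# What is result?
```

arr has length 7. The slice arr[:3] selects indices [0, 1, 2] (0->19, 1->15, 2->6), giving [19, 15, 6].

[19, 15, 6]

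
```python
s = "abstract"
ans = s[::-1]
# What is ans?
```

s has length 8. The slice s[::-1] selects indices [7, 6, 5, 4, 3, 2, 1, 0] (7->'t', 6->'c', 5->'a', 4->'r', 3->'t', 2->'s', 1->'b', 0->'a'), giving 'tcartsba'.

'tcartsba'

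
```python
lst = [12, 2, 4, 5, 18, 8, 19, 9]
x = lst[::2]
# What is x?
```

lst has length 8. The slice lst[::2] selects indices [0, 2, 4, 6] (0->12, 2->4, 4->18, 6->19), giving [12, 4, 18, 19].

[12, 4, 18, 19]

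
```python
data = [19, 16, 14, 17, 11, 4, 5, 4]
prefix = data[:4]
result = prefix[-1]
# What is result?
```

data has length 8. The slice data[:4] selects indices [0, 1, 2, 3] (0->19, 1->16, 2->14, 3->17), giving [19, 16, 14, 17]. So prefix = [19, 16, 14, 17]. Then prefix[-1] = 17.

17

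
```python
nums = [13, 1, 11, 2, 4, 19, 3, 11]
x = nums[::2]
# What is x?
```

nums has length 8. The slice nums[::2] selects indices [0, 2, 4, 6] (0->13, 2->11, 4->4, 6->3), giving [13, 11, 4, 3].

[13, 11, 4, 3]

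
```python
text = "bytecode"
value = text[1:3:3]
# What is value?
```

text has length 8. The slice text[1:3:3] selects indices [1] (1->'y'), giving 'y'.

'y'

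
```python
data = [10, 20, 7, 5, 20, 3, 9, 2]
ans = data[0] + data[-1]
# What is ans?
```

data has length 8. data[0] = 10.
data has length 8. Negative index -1 maps to positive index 8 + (-1) = 7. data[7] = 2.
Sum: 10 + 2 = 12.

12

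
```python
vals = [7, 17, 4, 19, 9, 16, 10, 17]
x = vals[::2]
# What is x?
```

vals has length 8. The slice vals[::2] selects indices [0, 2, 4, 6] (0->7, 2->4, 4->9, 6->10), giving [7, 4, 9, 10].

[7, 4, 9, 10]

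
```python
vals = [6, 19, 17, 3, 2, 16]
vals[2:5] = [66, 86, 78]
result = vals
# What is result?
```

vals starts as [6, 19, 17, 3, 2, 16] (length 6). The slice vals[2:5] covers indices [2, 3, 4] with values [17, 3, 2]. Replacing that slice with [66, 86, 78] (same length) produces [6, 19, 66, 86, 78, 16].

[6, 19, 66, 86, 78, 16]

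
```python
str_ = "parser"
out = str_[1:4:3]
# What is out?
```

str_ has length 6. The slice str_[1:4:3] selects indices [1] (1->'a'), giving 'a'.

'a'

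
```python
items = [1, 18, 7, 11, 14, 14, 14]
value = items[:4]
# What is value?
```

items has length 7. The slice items[:4] selects indices [0, 1, 2, 3] (0->1, 1->18, 2->7, 3->11), giving [1, 18, 7, 11].

[1, 18, 7, 11]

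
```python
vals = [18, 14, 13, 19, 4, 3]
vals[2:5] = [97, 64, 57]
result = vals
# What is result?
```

vals starts as [18, 14, 13, 19, 4, 3] (length 6). The slice vals[2:5] covers indices [2, 3, 4] with values [13, 19, 4]. Replacing that slice with [97, 64, 57] (same length) produces [18, 14, 97, 64, 57, 3].

[18, 14, 97, 64, 57, 3]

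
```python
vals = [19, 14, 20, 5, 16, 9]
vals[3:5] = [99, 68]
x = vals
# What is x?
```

vals starts as [19, 14, 20, 5, 16, 9] (length 6). The slice vals[3:5] covers indices [3, 4] with values [5, 16]. Replacing that slice with [99, 68] (same length) produces [19, 14, 20, 99, 68, 9].

[19, 14, 20, 99, 68, 9]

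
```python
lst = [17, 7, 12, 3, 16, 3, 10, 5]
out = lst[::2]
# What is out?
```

lst has length 8. The slice lst[::2] selects indices [0, 2, 4, 6] (0->17, 2->12, 4->16, 6->10), giving [17, 12, 16, 10].

[17, 12, 16, 10]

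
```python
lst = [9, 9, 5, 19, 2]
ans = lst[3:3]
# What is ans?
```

lst has length 5. The slice lst[3:3] resolves to an empty index range, so the result is [].

[]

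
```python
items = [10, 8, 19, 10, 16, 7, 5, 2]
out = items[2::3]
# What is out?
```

items has length 8. The slice items[2::3] selects indices [2, 5] (2->19, 5->7), giving [19, 7].

[19, 7]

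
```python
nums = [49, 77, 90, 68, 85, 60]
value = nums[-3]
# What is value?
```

nums has length 6. Negative index -3 maps to positive index 6 + (-3) = 3. nums[3] = 68.

68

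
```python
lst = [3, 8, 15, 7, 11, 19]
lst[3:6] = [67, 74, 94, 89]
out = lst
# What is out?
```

lst starts as [3, 8, 15, 7, 11, 19] (length 6). The slice lst[3:6] covers indices [3, 4, 5] with values [7, 11, 19]. Replacing that slice with [67, 74, 94, 89] (different length) produces [3, 8, 15, 67, 74, 94, 89].

[3, 8, 15, 67, 74, 94, 89]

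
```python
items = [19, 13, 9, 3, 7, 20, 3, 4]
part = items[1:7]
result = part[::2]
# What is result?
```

items has length 8. The slice items[1:7] selects indices [1, 2, 3, 4, 5, 6] (1->13, 2->9, 3->3, 4->7, 5->20, 6->3), giving [13, 9, 3, 7, 20, 3]. So part = [13, 9, 3, 7, 20, 3]. part has length 6. The slice part[::2] selects indices [0, 2, 4] (0->13, 2->3, 4->20), giving [13, 3, 20].

[13, 3, 20]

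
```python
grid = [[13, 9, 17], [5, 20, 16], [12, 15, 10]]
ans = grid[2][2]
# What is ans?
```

grid[2] = [12, 15, 10]. Taking column 2 of that row yields 10.

10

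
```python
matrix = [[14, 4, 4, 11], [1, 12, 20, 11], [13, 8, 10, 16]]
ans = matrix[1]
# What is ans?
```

matrix has 3 rows. Row 1 is [1, 12, 20, 11].

[1, 12, 20, 11]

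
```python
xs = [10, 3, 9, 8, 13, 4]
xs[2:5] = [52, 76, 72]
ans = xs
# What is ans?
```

xs starts as [10, 3, 9, 8, 13, 4] (length 6). The slice xs[2:5] covers indices [2, 3, 4] with values [9, 8, 13]. Replacing that slice with [52, 76, 72] (same length) produces [10, 3, 52, 76, 72, 4].

[10, 3, 52, 76, 72, 4]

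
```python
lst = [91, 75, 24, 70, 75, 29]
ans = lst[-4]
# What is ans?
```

lst has length 6. Negative index -4 maps to positive index 6 + (-4) = 2. lst[2] = 24.

24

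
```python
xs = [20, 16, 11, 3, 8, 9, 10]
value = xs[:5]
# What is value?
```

xs has length 7. The slice xs[:5] selects indices [0, 1, 2, 3, 4] (0->20, 1->16, 2->11, 3->3, 4->8), giving [20, 16, 11, 3, 8].

[20, 16, 11, 3, 8]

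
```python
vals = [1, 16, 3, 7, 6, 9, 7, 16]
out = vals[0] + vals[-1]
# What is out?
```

vals has length 8. vals[0] = 1.
vals has length 8. Negative index -1 maps to positive index 8 + (-1) = 7. vals[7] = 16.
Sum: 1 + 16 = 17.

17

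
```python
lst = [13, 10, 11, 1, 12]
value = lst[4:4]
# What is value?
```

lst has length 5. The slice lst[4:4] resolves to an empty index range, so the result is [].

[]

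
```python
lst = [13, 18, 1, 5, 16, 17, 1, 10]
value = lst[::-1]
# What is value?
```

lst has length 8. The slice lst[::-1] selects indices [7, 6, 5, 4, 3, 2, 1, 0] (7->10, 6->1, 5->17, 4->16, 3->5, 2->1, 1->18, 0->13), giving [10, 1, 17, 16, 5, 1, 18, 13].

[10, 1, 17, 16, 5, 1, 18, 13]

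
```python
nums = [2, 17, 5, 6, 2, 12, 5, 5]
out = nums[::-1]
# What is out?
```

nums has length 8. The slice nums[::-1] selects indices [7, 6, 5, 4, 3, 2, 1, 0] (7->5, 6->5, 5->12, 4->2, 3->6, 2->5, 1->17, 0->2), giving [5, 5, 12, 2, 6, 5, 17, 2].

[5, 5, 12, 2, 6, 5, 17, 2]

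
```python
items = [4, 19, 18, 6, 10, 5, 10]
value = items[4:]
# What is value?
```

items has length 7. The slice items[4:] selects indices [4, 5, 6] (4->10, 5->5, 6->10), giving [10, 5, 10].

[10, 5, 10]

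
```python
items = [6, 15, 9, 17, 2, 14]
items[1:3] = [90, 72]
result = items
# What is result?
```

items starts as [6, 15, 9, 17, 2, 14] (length 6). The slice items[1:3] covers indices [1, 2] with values [15, 9]. Replacing that slice with [90, 72] (same length) produces [6, 90, 72, 17, 2, 14].

[6, 90, 72, 17, 2, 14]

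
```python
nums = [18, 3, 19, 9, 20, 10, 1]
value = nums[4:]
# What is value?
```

nums has length 7. The slice nums[4:] selects indices [4, 5, 6] (4->20, 5->10, 6->1), giving [20, 10, 1].

[20, 10, 1]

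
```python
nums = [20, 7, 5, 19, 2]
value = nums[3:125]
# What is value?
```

nums has length 5. The slice nums[3:125] selects indices [3, 4] (3->19, 4->2), giving [19, 2].

[19, 2]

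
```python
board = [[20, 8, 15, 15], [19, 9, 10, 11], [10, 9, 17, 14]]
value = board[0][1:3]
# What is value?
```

board[0] = [20, 8, 15, 15]. board[0] has length 4. The slice board[0][1:3] selects indices [1, 2] (1->8, 2->15), giving [8, 15].

[8, 15]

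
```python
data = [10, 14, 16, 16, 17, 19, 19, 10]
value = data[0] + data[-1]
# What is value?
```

data has length 8. data[0] = 10.
data has length 8. Negative index -1 maps to positive index 8 + (-1) = 7. data[7] = 10.
Sum: 10 + 10 = 20.

20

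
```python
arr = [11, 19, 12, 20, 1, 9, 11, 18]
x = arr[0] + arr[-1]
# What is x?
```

arr has length 8. arr[0] = 11.
arr has length 8. Negative index -1 maps to positive index 8 + (-1) = 7. arr[7] = 18.
Sum: 11 + 18 = 29.

29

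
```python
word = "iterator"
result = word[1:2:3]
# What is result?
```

word has length 8. The slice word[1:2:3] selects indices [1] (1->'t'), giving 't'.

't'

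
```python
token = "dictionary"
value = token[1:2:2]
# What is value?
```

token has length 10. The slice token[1:2:2] selects indices [1] (1->'i'), giving 'i'.

'i'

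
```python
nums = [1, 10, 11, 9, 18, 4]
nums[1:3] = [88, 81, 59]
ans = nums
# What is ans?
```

nums starts as [1, 10, 11, 9, 18, 4] (length 6). The slice nums[1:3] covers indices [1, 2] with values [10, 11]. Replacing that slice with [88, 81, 59] (different length) produces [1, 88, 81, 59, 9, 18, 4].

[1, 88, 81, 59, 9, 18, 4]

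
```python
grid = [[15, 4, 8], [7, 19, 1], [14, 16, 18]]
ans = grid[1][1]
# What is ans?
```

grid[1] = [7, 19, 1]. Taking column 1 of that row yields 19.

19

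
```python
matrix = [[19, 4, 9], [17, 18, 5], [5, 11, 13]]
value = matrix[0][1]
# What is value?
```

matrix[0] = [19, 4, 9]. Taking column 1 of that row yields 4.

4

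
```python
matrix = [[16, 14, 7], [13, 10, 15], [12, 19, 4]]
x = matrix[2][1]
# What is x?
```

matrix[2] = [12, 19, 4]. Taking column 1 of that row yields 19.

19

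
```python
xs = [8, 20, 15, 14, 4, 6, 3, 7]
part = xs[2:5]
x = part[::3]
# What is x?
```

xs has length 8. The slice xs[2:5] selects indices [2, 3, 4] (2->15, 3->14, 4->4), giving [15, 14, 4]. So part = [15, 14, 4]. part has length 3. The slice part[::3] selects indices [0] (0->15), giving [15].

[15]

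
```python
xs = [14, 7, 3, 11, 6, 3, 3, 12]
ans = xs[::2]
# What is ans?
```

xs has length 8. The slice xs[::2] selects indices [0, 2, 4, 6] (0->14, 2->3, 4->6, 6->3), giving [14, 3, 6, 3].

[14, 3, 6, 3]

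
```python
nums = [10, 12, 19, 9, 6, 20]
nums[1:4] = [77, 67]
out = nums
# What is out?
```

nums starts as [10, 12, 19, 9, 6, 20] (length 6). The slice nums[1:4] covers indices [1, 2, 3] with values [12, 19, 9]. Replacing that slice with [77, 67] (different length) produces [10, 77, 67, 6, 20].

[10, 77, 67, 6, 20]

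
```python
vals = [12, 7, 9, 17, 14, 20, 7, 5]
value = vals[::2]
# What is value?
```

vals has length 8. The slice vals[::2] selects indices [0, 2, 4, 6] (0->12, 2->9, 4->14, 6->7), giving [12, 9, 14, 7].

[12, 9, 14, 7]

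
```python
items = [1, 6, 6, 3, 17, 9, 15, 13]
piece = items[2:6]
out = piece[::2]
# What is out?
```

items has length 8. The slice items[2:6] selects indices [2, 3, 4, 5] (2->6, 3->3, 4->17, 5->9), giving [6, 3, 17, 9]. So piece = [6, 3, 17, 9]. piece has length 4. The slice piece[::2] selects indices [0, 2] (0->6, 2->17), giving [6, 17].

[6, 17]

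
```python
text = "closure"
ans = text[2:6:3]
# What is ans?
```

text has length 7. The slice text[2:6:3] selects indices [2, 5] (2->'o', 5->'r'), giving 'or'.

'or'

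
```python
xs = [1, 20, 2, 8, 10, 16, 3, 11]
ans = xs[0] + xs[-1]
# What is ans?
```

xs has length 8. xs[0] = 1.
xs has length 8. Negative index -1 maps to positive index 8 + (-1) = 7. xs[7] = 11.
Sum: 1 + 11 = 12.

12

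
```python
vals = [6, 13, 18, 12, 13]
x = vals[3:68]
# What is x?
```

vals has length 5. The slice vals[3:68] selects indices [3, 4] (3->12, 4->13), giving [12, 13].

[12, 13]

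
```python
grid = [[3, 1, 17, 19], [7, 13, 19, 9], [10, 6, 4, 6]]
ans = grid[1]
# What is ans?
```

grid has 3 rows. Row 1 is [7, 13, 19, 9].

[7, 13, 19, 9]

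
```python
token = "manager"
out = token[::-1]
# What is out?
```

token has length 7. The slice token[::-1] selects indices [6, 5, 4, 3, 2, 1, 0] (6->'r', 5->'e', 4->'g', 3->'a', 2->'n', 1->'a', 0->'m'), giving 'reganam'.

'reganam'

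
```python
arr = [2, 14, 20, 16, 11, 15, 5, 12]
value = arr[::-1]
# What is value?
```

arr has length 8. The slice arr[::-1] selects indices [7, 6, 5, 4, 3, 2, 1, 0] (7->12, 6->5, 5->15, 4->11, 3->16, 2->20, 1->14, 0->2), giving [12, 5, 15, 11, 16, 20, 14, 2].

[12, 5, 15, 11, 16, 20, 14, 2]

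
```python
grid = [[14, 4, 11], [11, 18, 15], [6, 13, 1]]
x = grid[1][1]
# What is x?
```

grid[1] = [11, 18, 15]. Taking column 1 of that row yields 18.

18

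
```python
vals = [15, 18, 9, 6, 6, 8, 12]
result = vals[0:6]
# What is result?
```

vals has length 7. The slice vals[0:6] selects indices [0, 1, 2, 3, 4, 5] (0->15, 1->18, 2->9, 3->6, 4->6, 5->8), giving [15, 18, 9, 6, 6, 8].

[15, 18, 9, 6, 6, 8]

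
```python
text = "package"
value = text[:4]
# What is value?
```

text has length 7. The slice text[:4] selects indices [0, 1, 2, 3] (0->'p', 1->'a', 2->'c', 3->'k'), giving 'pack'.

'pack'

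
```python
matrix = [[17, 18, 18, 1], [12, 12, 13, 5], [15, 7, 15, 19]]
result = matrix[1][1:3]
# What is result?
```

matrix[1] = [12, 12, 13, 5]. matrix[1] has length 4. The slice matrix[1][1:3] selects indices [1, 2] (1->12, 2->13), giving [12, 13].

[12, 13]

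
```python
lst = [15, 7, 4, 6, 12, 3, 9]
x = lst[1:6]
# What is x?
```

lst has length 7. The slice lst[1:6] selects indices [1, 2, 3, 4, 5] (1->7, 2->4, 3->6, 4->12, 5->3), giving [7, 4, 6, 12, 3].

[7, 4, 6, 12, 3]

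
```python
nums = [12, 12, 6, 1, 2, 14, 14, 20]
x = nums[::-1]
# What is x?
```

nums has length 8. The slice nums[::-1] selects indices [7, 6, 5, 4, 3, 2, 1, 0] (7->20, 6->14, 5->14, 4->2, 3->1, 2->6, 1->12, 0->12), giving [20, 14, 14, 2, 1, 6, 12, 12].

[20, 14, 14, 2, 1, 6, 12, 12]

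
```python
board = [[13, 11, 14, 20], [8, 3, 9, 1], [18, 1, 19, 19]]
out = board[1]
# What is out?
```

board has 3 rows. Row 1 is [8, 3, 9, 1].

[8, 3, 9, 1]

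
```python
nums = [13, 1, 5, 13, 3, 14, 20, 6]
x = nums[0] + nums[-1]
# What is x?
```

nums has length 8. nums[0] = 13.
nums has length 8. Negative index -1 maps to positive index 8 + (-1) = 7. nums[7] = 6.
Sum: 13 + 6 = 19.

19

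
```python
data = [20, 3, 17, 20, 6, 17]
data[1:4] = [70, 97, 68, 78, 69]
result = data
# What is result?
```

data starts as [20, 3, 17, 20, 6, 17] (length 6). The slice data[1:4] covers indices [1, 2, 3] with values [3, 17, 20]. Replacing that slice with [70, 97, 68, 78, 69] (different length) produces [20, 70, 97, 68, 78, 69, 6, 17].

[20, 70, 97, 68, 78, 69, 6, 17]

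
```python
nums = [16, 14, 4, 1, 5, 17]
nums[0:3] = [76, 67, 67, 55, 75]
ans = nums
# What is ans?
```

nums starts as [16, 14, 4, 1, 5, 17] (length 6). The slice nums[0:3] covers indices [0, 1, 2] with values [16, 14, 4]. Replacing that slice with [76, 67, 67, 55, 75] (different length) produces [76, 67, 67, 55, 75, 1, 5, 17].

[76, 67, 67, 55, 75, 1, 5, 17]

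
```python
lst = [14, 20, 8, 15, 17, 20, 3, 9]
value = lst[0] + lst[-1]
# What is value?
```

lst has length 8. lst[0] = 14.
lst has length 8. Negative index -1 maps to positive index 8 + (-1) = 7. lst[7] = 9.
Sum: 14 + 9 = 23.

23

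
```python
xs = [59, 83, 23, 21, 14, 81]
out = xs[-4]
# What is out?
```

xs has length 6. Negative index -4 maps to positive index 6 + (-4) = 2. xs[2] = 23.

23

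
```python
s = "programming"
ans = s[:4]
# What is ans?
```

s has length 11. The slice s[:4] selects indices [0, 1, 2, 3] (0->'p', 1->'r', 2->'o', 3->'g'), giving 'prog'.

'prog'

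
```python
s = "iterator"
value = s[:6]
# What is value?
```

s has length 8. The slice s[:6] selects indices [0, 1, 2, 3, 4, 5] (0->'i', 1->'t', 2->'e', 3->'r', 4->'a', 5->'t'), giving 'iterat'.

'iterat'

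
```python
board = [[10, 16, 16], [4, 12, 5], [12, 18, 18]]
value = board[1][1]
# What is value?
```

board[1] = [4, 12, 5]. Taking column 1 of that row yields 12.

12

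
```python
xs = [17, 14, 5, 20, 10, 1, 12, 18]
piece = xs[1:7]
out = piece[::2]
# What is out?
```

xs has length 8. The slice xs[1:7] selects indices [1, 2, 3, 4, 5, 6] (1->14, 2->5, 3->20, 4->10, 5->1, 6->12), giving [14, 5, 20, 10, 1, 12]. So piece = [14, 5, 20, 10, 1, 12]. piece has length 6. The slice piece[::2] selects indices [0, 2, 4] (0->14, 2->20, 4->1), giving [14, 20, 1].

[14, 20, 1]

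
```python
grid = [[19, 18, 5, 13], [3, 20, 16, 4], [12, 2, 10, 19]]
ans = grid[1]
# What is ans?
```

grid has 3 rows. Row 1 is [3, 20, 16, 4].

[3, 20, 16, 4]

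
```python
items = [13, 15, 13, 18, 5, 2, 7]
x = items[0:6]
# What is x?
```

items has length 7. The slice items[0:6] selects indices [0, 1, 2, 3, 4, 5] (0->13, 1->15, 2->13, 3->18, 4->5, 5->2), giving [13, 15, 13, 18, 5, 2].

[13, 15, 13, 18, 5, 2]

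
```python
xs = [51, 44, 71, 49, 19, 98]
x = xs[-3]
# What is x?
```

xs has length 6. Negative index -3 maps to positive index 6 + (-3) = 3. xs[3] = 49.

49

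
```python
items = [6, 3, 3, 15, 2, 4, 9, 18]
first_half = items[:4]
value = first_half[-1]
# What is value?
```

items has length 8. The slice items[:4] selects indices [0, 1, 2, 3] (0->6, 1->3, 2->3, 3->15), giving [6, 3, 3, 15]. So first_half = [6, 3, 3, 15]. Then first_half[-1] = 15.

15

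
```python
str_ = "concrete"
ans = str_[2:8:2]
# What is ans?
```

str_ has length 8. The slice str_[2:8:2] selects indices [2, 4, 6] (2->'n', 4->'r', 6->'t'), giving 'nrt'.

'nrt'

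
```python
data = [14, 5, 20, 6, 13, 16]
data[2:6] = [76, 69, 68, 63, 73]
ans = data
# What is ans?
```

data starts as [14, 5, 20, 6, 13, 16] (length 6). The slice data[2:6] covers indices [2, 3, 4, 5] with values [20, 6, 13, 16]. Replacing that slice with [76, 69, 68, 63, 73] (different length) produces [14, 5, 76, 69, 68, 63, 73].

[14, 5, 76, 69, 68, 63, 73]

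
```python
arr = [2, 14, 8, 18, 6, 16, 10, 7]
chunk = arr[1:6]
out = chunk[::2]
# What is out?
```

arr has length 8. The slice arr[1:6] selects indices [1, 2, 3, 4, 5] (1->14, 2->8, 3->18, 4->6, 5->16), giving [14, 8, 18, 6, 16]. So chunk = [14, 8, 18, 6, 16]. chunk has length 5. The slice chunk[::2] selects indices [0, 2, 4] (0->14, 2->18, 4->16), giving [14, 18, 16].

[14, 18, 16]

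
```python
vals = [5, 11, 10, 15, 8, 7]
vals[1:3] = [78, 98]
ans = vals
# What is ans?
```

vals starts as [5, 11, 10, 15, 8, 7] (length 6). The slice vals[1:3] covers indices [1, 2] with values [11, 10]. Replacing that slice with [78, 98] (same length) produces [5, 78, 98, 15, 8, 7].

[5, 78, 98, 15, 8, 7]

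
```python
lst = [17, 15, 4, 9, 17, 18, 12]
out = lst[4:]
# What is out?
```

lst has length 7. The slice lst[4:] selects indices [4, 5, 6] (4->17, 5->18, 6->12), giving [17, 18, 12].

[17, 18, 12]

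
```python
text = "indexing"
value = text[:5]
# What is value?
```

text has length 8. The slice text[:5] selects indices [0, 1, 2, 3, 4] (0->'i', 1->'n', 2->'d', 3->'e', 4->'x'), giving 'index'.

'index'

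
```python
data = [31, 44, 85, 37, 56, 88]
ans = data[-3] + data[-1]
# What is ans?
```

data has length 6. Negative index -3 maps to positive index 6 + (-3) = 3. data[3] = 37.
data has length 6. Negative index -1 maps to positive index 6 + (-1) = 5. data[5] = 88.
Sum: 37 + 88 = 125.

125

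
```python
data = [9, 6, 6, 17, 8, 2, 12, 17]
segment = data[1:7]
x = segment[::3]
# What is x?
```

data has length 8. The slice data[1:7] selects indices [1, 2, 3, 4, 5, 6] (1->6, 2->6, 3->17, 4->8, 5->2, 6->12), giving [6, 6, 17, 8, 2, 12]. So segment = [6, 6, 17, 8, 2, 12]. segment has length 6. The slice segment[::3] selects indices [0, 3] (0->6, 3->8), giving [6, 8].

[6, 8]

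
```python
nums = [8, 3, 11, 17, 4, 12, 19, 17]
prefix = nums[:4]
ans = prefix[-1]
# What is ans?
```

nums has length 8. The slice nums[:4] selects indices [0, 1, 2, 3] (0->8, 1->3, 2->11, 3->17), giving [8, 3, 11, 17]. So prefix = [8, 3, 11, 17]. Then prefix[-1] = 17.

17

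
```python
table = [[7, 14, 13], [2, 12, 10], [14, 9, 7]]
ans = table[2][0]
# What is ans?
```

table[2] = [14, 9, 7]. Taking column 0 of that row yields 14.

14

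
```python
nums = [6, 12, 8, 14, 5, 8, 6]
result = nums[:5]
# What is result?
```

nums has length 7. The slice nums[:5] selects indices [0, 1, 2, 3, 4] (0->6, 1->12, 2->8, 3->14, 4->5), giving [6, 12, 8, 14, 5].

[6, 12, 8, 14, 5]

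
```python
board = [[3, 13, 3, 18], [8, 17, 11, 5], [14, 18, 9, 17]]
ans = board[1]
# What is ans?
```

board has 3 rows. Row 1 is [8, 17, 11, 5].

[8, 17, 11, 5]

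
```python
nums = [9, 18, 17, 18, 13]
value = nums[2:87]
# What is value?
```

nums has length 5. The slice nums[2:87] selects indices [2, 3, 4] (2->17, 3->18, 4->13), giving [17, 18, 13].

[17, 18, 13]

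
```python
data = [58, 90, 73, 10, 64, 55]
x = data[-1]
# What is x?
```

data has length 6. Negative index -1 maps to positive index 6 + (-1) = 5. data[5] = 55.

55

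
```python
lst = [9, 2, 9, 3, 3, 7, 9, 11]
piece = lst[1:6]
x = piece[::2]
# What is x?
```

lst has length 8. The slice lst[1:6] selects indices [1, 2, 3, 4, 5] (1->2, 2->9, 3->3, 4->3, 5->7), giving [2, 9, 3, 3, 7]. So piece = [2, 9, 3, 3, 7]. piece has length 5. The slice piece[::2] selects indices [0, 2, 4] (0->2, 2->3, 4->7), giving [2, 3, 7].

[2, 3, 7]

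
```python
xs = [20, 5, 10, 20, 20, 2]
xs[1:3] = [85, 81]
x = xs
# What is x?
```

xs starts as [20, 5, 10, 20, 20, 2] (length 6). The slice xs[1:3] covers indices [1, 2] with values [5, 10]. Replacing that slice with [85, 81] (same length) produces [20, 85, 81, 20, 20, 2].

[20, 85, 81, 20, 20, 2]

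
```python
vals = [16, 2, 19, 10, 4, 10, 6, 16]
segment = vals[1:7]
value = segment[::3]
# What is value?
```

vals has length 8. The slice vals[1:7] selects indices [1, 2, 3, 4, 5, 6] (1->2, 2->19, 3->10, 4->4, 5->10, 6->6), giving [2, 19, 10, 4, 10, 6]. So segment = [2, 19, 10, 4, 10, 6]. segment has length 6. The slice segment[::3] selects indices [0, 3] (0->2, 3->4), giving [2, 4].

[2, 4]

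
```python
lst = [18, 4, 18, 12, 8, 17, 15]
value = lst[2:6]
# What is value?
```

lst has length 7. The slice lst[2:6] selects indices [2, 3, 4, 5] (2->18, 3->12, 4->8, 5->17), giving [18, 12, 8, 17].

[18, 12, 8, 17]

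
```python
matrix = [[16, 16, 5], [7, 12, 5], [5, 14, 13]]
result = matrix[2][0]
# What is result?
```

matrix[2] = [5, 14, 13]. Taking column 0 of that row yields 5.

5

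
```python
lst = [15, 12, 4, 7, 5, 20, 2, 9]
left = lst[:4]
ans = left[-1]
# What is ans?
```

lst has length 8. The slice lst[:4] selects indices [0, 1, 2, 3] (0->15, 1->12, 2->4, 3->7), giving [15, 12, 4, 7]. So left = [15, 12, 4, 7]. Then left[-1] = 7.

7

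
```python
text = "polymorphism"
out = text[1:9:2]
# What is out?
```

text has length 12. The slice text[1:9:2] selects indices [1, 3, 5, 7] (1->'o', 3->'y', 5->'o', 7->'p'), giving 'oyop'.

'oyop'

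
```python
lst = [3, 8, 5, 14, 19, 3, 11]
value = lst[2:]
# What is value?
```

lst has length 7. The slice lst[2:] selects indices [2, 3, 4, 5, 6] (2->5, 3->14, 4->19, 5->3, 6->11), giving [5, 14, 19, 3, 11].

[5, 14, 19, 3, 11]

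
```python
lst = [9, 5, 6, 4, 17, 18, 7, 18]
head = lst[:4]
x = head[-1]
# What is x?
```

lst has length 8. The slice lst[:4] selects indices [0, 1, 2, 3] (0->9, 1->5, 2->6, 3->4), giving [9, 5, 6, 4]. So head = [9, 5, 6, 4]. Then head[-1] = 4.

4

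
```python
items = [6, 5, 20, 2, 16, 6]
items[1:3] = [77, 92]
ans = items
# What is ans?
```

items starts as [6, 5, 20, 2, 16, 6] (length 6). The slice items[1:3] covers indices [1, 2] with values [5, 20]. Replacing that slice with [77, 92] (same length) produces [6, 77, 92, 2, 16, 6].

[6, 77, 92, 2, 16, 6]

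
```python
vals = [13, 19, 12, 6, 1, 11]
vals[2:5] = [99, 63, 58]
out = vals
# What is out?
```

vals starts as [13, 19, 12, 6, 1, 11] (length 6). The slice vals[2:5] covers indices [2, 3, 4] with values [12, 6, 1]. Replacing that slice with [99, 63, 58] (same length) produces [13, 19, 99, 63, 58, 11].

[13, 19, 99, 63, 58, 11]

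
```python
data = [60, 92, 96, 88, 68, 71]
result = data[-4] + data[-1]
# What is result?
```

data has length 6. Negative index -4 maps to positive index 6 + (-4) = 2. data[2] = 96.
data has length 6. Negative index -1 maps to positive index 6 + (-1) = 5. data[5] = 71.
Sum: 96 + 71 = 167.

167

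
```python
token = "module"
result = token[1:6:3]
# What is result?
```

token has length 6. The slice token[1:6:3] selects indices [1, 4] (1->'o', 4->'l'), giving 'ol'.

'ol'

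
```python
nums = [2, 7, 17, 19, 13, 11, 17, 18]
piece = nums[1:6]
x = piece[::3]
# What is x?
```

nums has length 8. The slice nums[1:6] selects indices [1, 2, 3, 4, 5] (1->7, 2->17, 3->19, 4->13, 5->11), giving [7, 17, 19, 13, 11]. So piece = [7, 17, 19, 13, 11]. piece has length 5. The slice piece[::3] selects indices [0, 3] (0->7, 3->13), giving [7, 13].

[7, 13]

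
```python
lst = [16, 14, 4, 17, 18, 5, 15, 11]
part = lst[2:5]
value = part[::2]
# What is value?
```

lst has length 8. The slice lst[2:5] selects indices [2, 3, 4] (2->4, 3->17, 4->18), giving [4, 17, 18]. So part = [4, 17, 18]. part has length 3. The slice part[::2] selects indices [0, 2] (0->4, 2->18), giving [4, 18].

[4, 18]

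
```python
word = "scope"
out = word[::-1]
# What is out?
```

word has length 5. The slice word[::-1] selects indices [4, 3, 2, 1, 0] (4->'e', 3->'p', 2->'o', 1->'c', 0->'s'), giving 'epocs'.

'epocs'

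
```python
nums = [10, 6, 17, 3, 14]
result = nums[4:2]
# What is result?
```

nums has length 5. The slice nums[4:2] resolves to an empty index range, so the result is [].

[]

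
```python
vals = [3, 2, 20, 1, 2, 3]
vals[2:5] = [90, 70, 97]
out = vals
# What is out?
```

vals starts as [3, 2, 20, 1, 2, 3] (length 6). The slice vals[2:5] covers indices [2, 3, 4] with values [20, 1, 2]. Replacing that slice with [90, 70, 97] (same length) produces [3, 2, 90, 70, 97, 3].

[3, 2, 90, 70, 97, 3]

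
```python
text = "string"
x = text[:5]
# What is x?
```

text has length 6. The slice text[:5] selects indices [0, 1, 2, 3, 4] (0->'s', 1->'t', 2->'r', 3->'i', 4->'n'), giving 'strin'.

'strin'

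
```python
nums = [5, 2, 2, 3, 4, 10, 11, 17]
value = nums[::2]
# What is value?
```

nums has length 8. The slice nums[::2] selects indices [0, 2, 4, 6] (0->5, 2->2, 4->4, 6->11), giving [5, 2, 4, 11].

[5, 2, 4, 11]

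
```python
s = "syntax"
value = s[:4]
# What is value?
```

s has length 6. The slice s[:4] selects indices [0, 1, 2, 3] (0->'s', 1->'y', 2->'n', 3->'t'), giving 'synt'.

'synt'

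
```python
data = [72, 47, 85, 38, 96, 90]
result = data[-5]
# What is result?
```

data has length 6. Negative index -5 maps to positive index 6 + (-5) = 1. data[1] = 47.

47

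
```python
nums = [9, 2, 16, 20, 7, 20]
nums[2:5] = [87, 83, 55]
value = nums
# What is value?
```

nums starts as [9, 2, 16, 20, 7, 20] (length 6). The slice nums[2:5] covers indices [2, 3, 4] with values [16, 20, 7]. Replacing that slice with [87, 83, 55] (same length) produces [9, 2, 87, 83, 55, 20].

[9, 2, 87, 83, 55, 20]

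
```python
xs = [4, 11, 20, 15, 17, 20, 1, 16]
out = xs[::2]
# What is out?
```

xs has length 8. The slice xs[::2] selects indices [0, 2, 4, 6] (0->4, 2->20, 4->17, 6->1), giving [4, 20, 17, 1].

[4, 20, 17, 1]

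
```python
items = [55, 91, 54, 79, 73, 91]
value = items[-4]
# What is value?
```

items has length 6. Negative index -4 maps to positive index 6 + (-4) = 2. items[2] = 54.

54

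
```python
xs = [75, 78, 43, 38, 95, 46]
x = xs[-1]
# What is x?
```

xs has length 6. Negative index -1 maps to positive index 6 + (-1) = 5. xs[5] = 46.

46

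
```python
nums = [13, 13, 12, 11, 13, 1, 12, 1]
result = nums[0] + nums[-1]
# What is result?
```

nums has length 8. nums[0] = 13.
nums has length 8. Negative index -1 maps to positive index 8 + (-1) = 7. nums[7] = 1.
Sum: 13 + 1 = 14.

14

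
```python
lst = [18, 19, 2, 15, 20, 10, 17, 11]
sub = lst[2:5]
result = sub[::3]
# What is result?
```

lst has length 8. The slice lst[2:5] selects indices [2, 3, 4] (2->2, 3->15, 4->20), giving [2, 15, 20]. So sub = [2, 15, 20]. sub has length 3. The slice sub[::3] selects indices [0] (0->2), giving [2].

[2]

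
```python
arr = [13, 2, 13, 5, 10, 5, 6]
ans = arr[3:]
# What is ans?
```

arr has length 7. The slice arr[3:] selects indices [3, 4, 5, 6] (3->5, 4->10, 5->5, 6->6), giving [5, 10, 5, 6].

[5, 10, 5, 6]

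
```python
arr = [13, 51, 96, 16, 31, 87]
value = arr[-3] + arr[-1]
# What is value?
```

arr has length 6. Negative index -3 maps to positive index 6 + (-3) = 3. arr[3] = 16.
arr has length 6. Negative index -1 maps to positive index 6 + (-1) = 5. arr[5] = 87.
Sum: 16 + 87 = 103.

103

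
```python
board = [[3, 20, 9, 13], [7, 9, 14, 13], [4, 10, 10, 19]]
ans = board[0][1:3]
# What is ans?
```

board[0] = [3, 20, 9, 13]. board[0] has length 4. The slice board[0][1:3] selects indices [1, 2] (1->20, 2->9), giving [20, 9].

[20, 9]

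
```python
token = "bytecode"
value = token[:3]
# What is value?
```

token has length 8. The slice token[:3] selects indices [0, 1, 2] (0->'b', 1->'y', 2->'t'), giving 'byt'.

'byt'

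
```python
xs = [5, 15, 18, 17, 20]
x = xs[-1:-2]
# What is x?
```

xs has length 5. The slice xs[-1:-2] resolves to an empty index range, so the result is [].

[]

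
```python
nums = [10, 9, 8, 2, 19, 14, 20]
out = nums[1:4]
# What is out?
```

nums has length 7. The slice nums[1:4] selects indices [1, 2, 3] (1->9, 2->8, 3->2), giving [9, 8, 2].

[9, 8, 2]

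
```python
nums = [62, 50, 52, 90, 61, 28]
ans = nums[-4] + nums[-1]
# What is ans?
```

nums has length 6. Negative index -4 maps to positive index 6 + (-4) = 2. nums[2] = 52.
nums has length 6. Negative index -1 maps to positive index 6 + (-1) = 5. nums[5] = 28.
Sum: 52 + 28 = 80.

80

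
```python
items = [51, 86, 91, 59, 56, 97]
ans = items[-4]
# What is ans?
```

items has length 6. Negative index -4 maps to positive index 6 + (-4) = 2. items[2] = 91.

91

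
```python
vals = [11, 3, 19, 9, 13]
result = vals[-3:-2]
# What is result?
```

vals has length 5. The slice vals[-3:-2] selects indices [2] (2->19), giving [19].

[19]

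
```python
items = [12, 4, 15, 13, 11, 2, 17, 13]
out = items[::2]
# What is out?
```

items has length 8. The slice items[::2] selects indices [0, 2, 4, 6] (0->12, 2->15, 4->11, 6->17), giving [12, 15, 11, 17].

[12, 15, 11, 17]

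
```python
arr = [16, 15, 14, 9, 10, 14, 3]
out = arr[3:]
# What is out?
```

arr has length 7. The slice arr[3:] selects indices [3, 4, 5, 6] (3->9, 4->10, 5->14, 6->3), giving [9, 10, 14, 3].

[9, 10, 14, 3]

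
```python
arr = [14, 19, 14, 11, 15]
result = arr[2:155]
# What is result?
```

arr has length 5. The slice arr[2:155] selects indices [2, 3, 4] (2->14, 3->11, 4->15), giving [14, 11, 15].

[14, 11, 15]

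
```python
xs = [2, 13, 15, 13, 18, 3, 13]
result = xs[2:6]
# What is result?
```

xs has length 7. The slice xs[2:6] selects indices [2, 3, 4, 5] (2->15, 3->13, 4->18, 5->3), giving [15, 13, 18, 3].

[15, 13, 18, 3]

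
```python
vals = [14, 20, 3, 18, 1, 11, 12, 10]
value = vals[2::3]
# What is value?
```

vals has length 8. The slice vals[2::3] selects indices [2, 5] (2->3, 5->11), giving [3, 11].

[3, 11]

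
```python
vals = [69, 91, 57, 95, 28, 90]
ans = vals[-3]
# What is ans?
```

vals has length 6. Negative index -3 maps to positive index 6 + (-3) = 3. vals[3] = 95.

95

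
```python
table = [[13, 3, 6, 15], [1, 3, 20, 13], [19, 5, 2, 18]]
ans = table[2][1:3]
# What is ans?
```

table[2] = [19, 5, 2, 18]. table[2] has length 4. The slice table[2][1:3] selects indices [1, 2] (1->5, 2->2), giving [5, 2].

[5, 2]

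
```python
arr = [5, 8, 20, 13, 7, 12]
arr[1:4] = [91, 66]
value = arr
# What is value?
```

arr starts as [5, 8, 20, 13, 7, 12] (length 6). The slice arr[1:4] covers indices [1, 2, 3] with values [8, 20, 13]. Replacing that slice with [91, 66] (different length) produces [5, 91, 66, 7, 12].

[5, 91, 66, 7, 12]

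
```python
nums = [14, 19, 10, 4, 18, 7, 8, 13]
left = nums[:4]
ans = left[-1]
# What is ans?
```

nums has length 8. The slice nums[:4] selects indices [0, 1, 2, 3] (0->14, 1->19, 2->10, 3->4), giving [14, 19, 10, 4]. So left = [14, 19, 10, 4]. Then left[-1] = 4.

4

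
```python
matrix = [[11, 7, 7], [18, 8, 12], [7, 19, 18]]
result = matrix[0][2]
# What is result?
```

matrix[0] = [11, 7, 7]. Taking column 2 of that row yields 7.

7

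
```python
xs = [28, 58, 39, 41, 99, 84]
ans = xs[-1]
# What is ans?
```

xs has length 6. Negative index -1 maps to positive index 6 + (-1) = 5. xs[5] = 84.

84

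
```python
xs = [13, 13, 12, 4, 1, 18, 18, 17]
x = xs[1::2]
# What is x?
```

xs has length 8. The slice xs[1::2] selects indices [1, 3, 5, 7] (1->13, 3->4, 5->18, 7->17), giving [13, 4, 18, 17].

[13, 4, 18, 17]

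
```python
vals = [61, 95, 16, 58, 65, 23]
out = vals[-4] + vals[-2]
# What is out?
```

vals has length 6. Negative index -4 maps to positive index 6 + (-4) = 2. vals[2] = 16.
vals has length 6. Negative index -2 maps to positive index 6 + (-2) = 4. vals[4] = 65.
Sum: 16 + 65 = 81.

81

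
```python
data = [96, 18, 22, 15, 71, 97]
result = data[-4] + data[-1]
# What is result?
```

data has length 6. Negative index -4 maps to positive index 6 + (-4) = 2. data[2] = 22.
data has length 6. Negative index -1 maps to positive index 6 + (-1) = 5. data[5] = 97.
Sum: 22 + 97 = 119.

119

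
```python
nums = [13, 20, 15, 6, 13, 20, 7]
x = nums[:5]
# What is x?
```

nums has length 7. The slice nums[:5] selects indices [0, 1, 2, 3, 4] (0->13, 1->20, 2->15, 3->6, 4->13), giving [13, 20, 15, 6, 13].

[13, 20, 15, 6, 13]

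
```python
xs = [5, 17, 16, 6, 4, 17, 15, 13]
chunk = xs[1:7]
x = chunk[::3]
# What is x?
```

xs has length 8. The slice xs[1:7] selects indices [1, 2, 3, 4, 5, 6] (1->17, 2->16, 3->6, 4->4, 5->17, 6->15), giving [17, 16, 6, 4, 17, 15]. So chunk = [17, 16, 6, 4, 17, 15]. chunk has length 6. The slice chunk[::3] selects indices [0, 3] (0->17, 3->4), giving [17, 4].

[17, 4]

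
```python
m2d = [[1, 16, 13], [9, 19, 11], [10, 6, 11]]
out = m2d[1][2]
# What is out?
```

m2d[1] = [9, 19, 11]. Taking column 2 of that row yields 11.

11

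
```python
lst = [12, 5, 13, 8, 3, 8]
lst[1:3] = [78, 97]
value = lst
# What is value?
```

lst starts as [12, 5, 13, 8, 3, 8] (length 6). The slice lst[1:3] covers indices [1, 2] with values [5, 13]. Replacing that slice with [78, 97] (same length) produces [12, 78, 97, 8, 3, 8].

[12, 78, 97, 8, 3, 8]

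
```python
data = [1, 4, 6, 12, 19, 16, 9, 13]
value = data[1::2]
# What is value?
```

data has length 8. The slice data[1::2] selects indices [1, 3, 5, 7] (1->4, 3->12, 5->16, 7->13), giving [4, 12, 16, 13].

[4, 12, 16, 13]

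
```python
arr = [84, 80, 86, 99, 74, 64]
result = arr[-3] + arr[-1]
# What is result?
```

arr has length 6. Negative index -3 maps to positive index 6 + (-3) = 3. arr[3] = 99.
arr has length 6. Negative index -1 maps to positive index 6 + (-1) = 5. arr[5] = 64.
Sum: 99 + 64 = 163.

163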